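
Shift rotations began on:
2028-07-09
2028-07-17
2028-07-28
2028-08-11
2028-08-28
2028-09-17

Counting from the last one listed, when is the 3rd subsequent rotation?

2028-12-04

The spacing grows by 3 each time: 8, 11, 14, 17, 20 days.
Next gap: 23 days. 2028-09-17 + 23 days = 2028-10-10.
Next gap: 26 days. 2028-10-10 + 26 days = 2028-11-05.
Next gap: 29 days. 2028-11-05 + 29 days = 2028-12-04.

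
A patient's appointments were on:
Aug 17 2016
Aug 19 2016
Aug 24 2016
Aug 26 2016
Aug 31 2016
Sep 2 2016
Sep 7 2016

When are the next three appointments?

Every event lands on a Wednesday or Friday (gaps cycle 2, 5, 2, 5, 2, 5).
So the schedule is: every Wednesday and Friday.
Next Friday: Sep 9 2016.
The following Wednesday is Sep 14 2016.
Next Friday: Sep 16 2016.

Sep 9 2016, Sep 14 2016, Sep 16 2016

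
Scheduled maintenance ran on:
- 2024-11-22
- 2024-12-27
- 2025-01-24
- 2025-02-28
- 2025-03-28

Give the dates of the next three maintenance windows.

2025-04-25, 2025-05-23, 2025-06-27

All dates are Fridays, 35, 28, 35, 28 days apart.
Specifically, the 4th Friday of each month.
4th Friday of April 2025: 2025-04-25.
May 2025 — 4th Friday is 2025-05-23.
June 2025 — 4th Friday is 2025-06-27.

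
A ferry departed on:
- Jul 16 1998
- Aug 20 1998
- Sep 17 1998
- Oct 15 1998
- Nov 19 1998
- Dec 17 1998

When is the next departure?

Gaps: 35, 28, 28, 35, 28 days — a mix of 28 and 35. Every date is a Thursday.
Each is the 3rd Thursday of its month.
January 1999 — 3rd Thursday is Jan 21 1999.

Jan 21 1999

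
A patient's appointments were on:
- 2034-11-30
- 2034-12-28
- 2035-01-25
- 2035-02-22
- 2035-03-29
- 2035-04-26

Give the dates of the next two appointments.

All Thursdays; the gaps (28, 28, 28, 35, 28) vary with month length.
This is the last Thursday of each month.
May 2035 ends with Thursday 2035-05-31.
June 2035 ends with Thursday 2035-06-28.

2035-05-31, 2035-06-28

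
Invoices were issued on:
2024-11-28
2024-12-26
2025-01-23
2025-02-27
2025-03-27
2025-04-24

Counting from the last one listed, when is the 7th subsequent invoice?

All dates are Thursdays, 28, 28, 35, 28, 28 days apart.
Specifically, the 4th Thursday of each month.
4th Thursday of May 2025: 2025-05-22.
4th Thursday of June 2025: 2025-06-26.
July 2025 — 4th Thursday is 2025-07-24.
4th Thursday of August 2025: 2025-08-28.
4th Thursday of September 2025: 2025-09-25.
4th Thursday of October 2025: 2025-10-23.
4th Thursday of November 2025: 2025-11-27.

2025-11-27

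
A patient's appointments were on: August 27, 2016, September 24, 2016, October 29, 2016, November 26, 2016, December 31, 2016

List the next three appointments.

January 28, 2017; February 25, 2017; March 25, 2017

All Saturdays; the gaps (28, 35, 28, 35) vary with month length.
This is the last Saturday of each month.
Last Saturday of January 2017: January 28, 2017.
Last Saturday of February 2017: February 25, 2017.
March 2017 ends with Saturday March 25, 2017.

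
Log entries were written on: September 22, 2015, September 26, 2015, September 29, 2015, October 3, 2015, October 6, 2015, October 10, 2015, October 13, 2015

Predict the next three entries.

The gap pattern 4, 3, 4, 3, 4, 3 repeats every 2 events.
These are the Tuesdays and Saturdays of each week.
The following Saturday is October 17, 2015.
The following Tuesday is October 20, 2015.
The following Saturday is October 24, 2015.

October 17, 2015; October 20, 2015; October 24, 2015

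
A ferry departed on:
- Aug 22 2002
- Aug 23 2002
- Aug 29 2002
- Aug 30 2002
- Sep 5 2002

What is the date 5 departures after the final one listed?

Sep 20 2002

The gap pattern 1, 6, 1, 6 repeats every 2 events.
These are the Thursdays and Fridays of each week.
The following Friday is Sep 6 2002.
The following Thursday is Sep 12 2002.
Next Friday: Sep 13 2002.
Next Thursday: Sep 19 2002.
Next Friday: Sep 20 2002.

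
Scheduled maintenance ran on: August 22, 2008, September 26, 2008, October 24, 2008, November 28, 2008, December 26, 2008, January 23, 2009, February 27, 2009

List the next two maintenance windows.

All dates are Fridays, 35, 28, 35, 28, 28, 35 days apart.
Specifically, the 4th Friday of each month.
March 2009 — 4th Friday is March 27, 2009.
4th Friday of April 2009: April 24, 2009.

March 27, 2009; April 24, 2009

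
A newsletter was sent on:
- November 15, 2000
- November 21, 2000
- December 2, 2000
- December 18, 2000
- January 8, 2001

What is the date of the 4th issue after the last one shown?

May 22, 2001

Intervals are 6, 11, 16, 21 days — an arithmetic progression with common difference 5.
Next gap: 26 days. January 8, 2001 + 26 days = February 3, 2001.
Next gap: 31 days. February 3, 2001 + 31 days = March 6, 2001.
Next gap: 36 days. March 6, 2001 + 36 days = April 11, 2001.
Next gap: 41 days. April 11, 2001 + 41 days = May 22, 2001.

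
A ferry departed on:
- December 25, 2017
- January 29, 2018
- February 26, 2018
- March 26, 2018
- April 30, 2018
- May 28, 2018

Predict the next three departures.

June 25, 2018; July 30, 2018; August 27, 2018

These are Mondays with 35, 28, 28, 35, 28-day gaps.
Each is the final Monday of its month — January 29, 2018 is past the 28th, so '4th Monday' doesn't fit.
Last Monday of June 2018: June 25, 2018.
Last Monday of July 2018: July 30, 2018.
August 2018 ends with Monday August 27, 2018.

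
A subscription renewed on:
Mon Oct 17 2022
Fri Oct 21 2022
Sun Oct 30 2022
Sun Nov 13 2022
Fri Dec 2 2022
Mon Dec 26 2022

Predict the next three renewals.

Intervals are 4, 9, 14, 19, 24 days — an arithmetic progression with common difference 5.
Next gap: 29 days. Mon Dec 26 2022 + 29 days = Tue Jan 24 2023.
Next gap: 34 days. Tue Jan 24 2023 + 34 days = Mon Feb 27 2023.
Next gap: 39 days. Mon Feb 27 2023 + 39 days = Fri Apr 7 2023.

Tue Jan 24 2023, Mon Feb 27 2023, Fri Apr 7 2023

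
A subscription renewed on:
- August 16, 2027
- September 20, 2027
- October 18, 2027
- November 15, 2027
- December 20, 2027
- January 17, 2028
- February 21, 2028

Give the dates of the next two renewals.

March 20, 2028; April 17, 2028

All dates are Mondays, 35, 28, 28, 35, 28, 35 days apart.
Specifically, the 3rd Monday of each month.
March 2028 — 3rd Monday is March 20, 2028.
3rd Monday of April 2028: April 17, 2028.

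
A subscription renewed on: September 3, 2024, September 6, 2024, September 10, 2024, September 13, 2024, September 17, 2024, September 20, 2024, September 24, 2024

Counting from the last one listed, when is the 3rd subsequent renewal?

October 4, 2024

Gaps: 3, 4, 3, 4, 3, 4 days — not constant, but cyclic with period 2.
The events fall on every Tuesday and Friday.
The following Friday is September 27, 2024.
The following Tuesday is October 1, 2024.
Next Friday: October 4, 2024.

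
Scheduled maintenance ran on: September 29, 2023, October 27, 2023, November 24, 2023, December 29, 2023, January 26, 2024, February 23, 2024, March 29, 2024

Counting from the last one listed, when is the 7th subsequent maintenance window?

Every date is a Friday; gaps 28, 28, 35, 28, 28, 35 days.
Each is the last Friday of its month (at least one falls on the 29th or later, ruling out '4th Friday').
April 2024 ends with Friday April 26, 2024.
Last Friday of May 2024: May 31, 2024.
June 2024 ends with Friday June 28, 2024.
July 2024 ends with Friday July 26, 2024.
Last Friday of August 2024: August 30, 2024.
Last Friday of September 2024: September 27, 2024.
Last Friday of October 2024: October 25, 2024.

October 25, 2024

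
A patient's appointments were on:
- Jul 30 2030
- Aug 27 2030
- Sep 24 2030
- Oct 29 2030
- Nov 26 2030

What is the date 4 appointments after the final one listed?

Mar 25 2031

All Tuesdays; the gaps (28, 28, 35, 28) vary with month length.
This is the last Tuesday of each month.
Last Tuesday of December 2030: Dec 31 2030.
January 2031 ends with Tuesday Jan 28 2031.
February 2031 ends with Tuesday Feb 25 2031.
Last Tuesday of March 2031: Mar 25 2031.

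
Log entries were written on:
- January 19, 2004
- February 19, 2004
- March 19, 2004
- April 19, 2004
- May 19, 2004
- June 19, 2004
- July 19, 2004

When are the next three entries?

Each date is the 19th; the gaps (31, 29, 31, 30, 31, 30) track the month lengths.
The rule is the 19th of each month.
Next: August 2004 → August 19, 2004.
Next: September 2004 → September 19, 2004.
October 2004: October 19, 2004.

August 19, 2004; September 19, 2004; October 19, 2004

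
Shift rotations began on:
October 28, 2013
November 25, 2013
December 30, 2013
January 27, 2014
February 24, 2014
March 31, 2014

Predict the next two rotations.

These are Mondays with 28, 35, 28, 28, 35-day gaps.
Each is the final Monday of its month — December 30, 2013 is past the 28th, so '4th Monday' doesn't fit.
April 2014 ends with Monday April 28, 2014.
Last Monday of May 2014: May 26, 2014.

April 28, 2014; May 26, 2014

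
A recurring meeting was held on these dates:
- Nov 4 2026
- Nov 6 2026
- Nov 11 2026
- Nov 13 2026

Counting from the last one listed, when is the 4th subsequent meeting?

Every event lands on a Wednesday or Friday (gaps cycle 2, 5, 2).
So the schedule is: every Wednesday and Friday.
Next Wednesday: Nov 18 2026.
Next Friday: Nov 20 2026.
Next Wednesday: Nov 25 2026.
The following Friday is Nov 27 2026.

Nov 27 2026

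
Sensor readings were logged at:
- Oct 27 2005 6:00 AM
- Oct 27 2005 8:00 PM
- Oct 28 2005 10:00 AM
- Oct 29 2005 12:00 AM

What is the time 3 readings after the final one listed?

Oct 30 2005 6:00 PM

Gaps: 14, 14, 14 hours — each event is 14 hours after the previous one.
Oct 29 2005 12:00 AM + 14 h = Oct 29 2005 2:00 PM.
Oct 29 2005 2:00 PM + 14 h = Oct 30 2005 4:00 AM.
Oct 30 2005 4:00 AM + 14 h = Oct 30 2005 6:00 PM.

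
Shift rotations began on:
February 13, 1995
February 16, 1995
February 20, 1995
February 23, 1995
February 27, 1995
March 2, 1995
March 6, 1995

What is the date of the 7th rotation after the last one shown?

Every event lands on a Monday or Thursday (gaps cycle 3, 4, 3, 4, 3, 4).
So the schedule is: every Monday and Thursday.
Next Thursday: March 9, 1995.
Next Monday: March 13, 1995.
The following Thursday is March 16, 1995.
The following Monday is March 20, 1995.
The following Thursday is March 23, 1995.
Next Monday: March 27, 1995.
The following Thursday is March 30, 1995.

March 30, 1995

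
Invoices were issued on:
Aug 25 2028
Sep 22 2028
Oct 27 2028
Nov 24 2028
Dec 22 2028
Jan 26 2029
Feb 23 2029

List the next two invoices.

Mar 23 2029, Apr 27 2029

All dates are Fridays, 28, 35, 28, 28, 35, 28 days apart.
Specifically, the 4th Friday of each month.
March 2029 — 4th Friday is Mar 23 2029.
April 2029 — 4th Friday is Apr 27 2029.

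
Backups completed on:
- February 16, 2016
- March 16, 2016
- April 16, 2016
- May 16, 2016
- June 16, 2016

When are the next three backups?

Gaps: 29, 31, 30, 31 days — not constant. Every event is on the 16th of the month.
Pattern: the 16th of each month.
Next: July 2016 → July 16, 2016.
August 2016: August 16, 2016.
September 2016: September 16, 2016.

July 16, 2016; August 16, 2016; September 16, 2016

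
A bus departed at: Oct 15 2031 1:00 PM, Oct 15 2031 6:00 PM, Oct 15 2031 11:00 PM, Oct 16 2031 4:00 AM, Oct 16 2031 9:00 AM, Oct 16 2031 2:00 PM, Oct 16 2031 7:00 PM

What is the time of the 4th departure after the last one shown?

Oct 17 2031 3:00 PM

Spacing: 5, 5, 5, 5, 5, 5 h — constant 5 h.
Oct 16 2031 7:00 PM + 5 h = Oct 17 2031 12:00 AM.
Oct 17 2031 12:00 AM + 5 h = Oct 17 2031 5:00 AM.
Oct 17 2031 5:00 AM + 5 h = Oct 17 2031 10:00 AM.
Oct 17 2031 10:00 AM + 5 h = Oct 17 2031 3:00 PM.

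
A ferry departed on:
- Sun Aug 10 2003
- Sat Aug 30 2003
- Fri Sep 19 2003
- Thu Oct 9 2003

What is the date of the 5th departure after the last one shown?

Every event comes 20 days after the last (20, 20, 20).
Thu Oct 9 2003 + 20 days = Wed Oct 29 2003.
Wed Oct 29 2003 + 20 days = Tue Nov 18 2003.
Tue Nov 18 2003 + 20 days = Mon Dec 8 2003.
Mon Dec 8 2003 + 20 days = Sun Dec 28 2003.
Sun Dec 28 2003 + 20 days = Sat Jan 17 2004.

Sat Jan 17 2004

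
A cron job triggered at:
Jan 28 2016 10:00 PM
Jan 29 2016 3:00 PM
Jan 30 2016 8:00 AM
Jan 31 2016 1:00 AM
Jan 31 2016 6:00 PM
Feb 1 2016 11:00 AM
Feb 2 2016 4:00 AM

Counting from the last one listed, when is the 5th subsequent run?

Feb 5 2016 5:00 PM

The interval is a steady 17 hours (17, 17, 17, 17, 17, 17).
Feb 2 2016 4:00 AM + 17 h = Feb 2 2016 9:00 PM.
Feb 2 2016 9:00 PM + 17 h = Feb 3 2016 2:00 PM.
Feb 3 2016 2:00 PM + 17 h = Feb 4 2016 7:00 AM.
Feb 4 2016 7:00 AM + 17 h = Feb 5 2016 12:00 AM.
Feb 5 2016 12:00 AM + 17 h = Feb 5 2016 5:00 PM.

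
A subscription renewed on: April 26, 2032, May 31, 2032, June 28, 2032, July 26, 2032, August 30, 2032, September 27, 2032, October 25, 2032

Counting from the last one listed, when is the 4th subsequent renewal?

All Mondays; the gaps (35, 28, 28, 35, 28, 28) vary with month length.
This is the last Monday of each month.
Last Monday of November 2032: November 29, 2032.
Last Monday of December 2032: December 27, 2032.
January 2033 ends with Monday January 31, 2033.
Last Monday of February 2033: February 28, 2033.

February 28, 2033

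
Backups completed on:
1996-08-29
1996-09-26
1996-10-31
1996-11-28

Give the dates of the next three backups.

1996-12-26, 1997-01-30, 1997-02-27

All Thursdays; the gaps (28, 35, 28) vary with month length.
This is the last Thursday of each month.
Last Thursday of December 1996: 1996-12-26.
Last Thursday of January 1997: 1997-01-30.
Last Thursday of February 1997: 1997-02-27.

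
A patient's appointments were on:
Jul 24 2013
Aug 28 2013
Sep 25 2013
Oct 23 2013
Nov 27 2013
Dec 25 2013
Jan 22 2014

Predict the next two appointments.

All dates are Wednesdays, 35, 28, 28, 35, 28, 28 days apart.
Specifically, the 4th Wednesday of each month.
4th Wednesday of February 2014: Feb 26 2014.
4th Wednesday of March 2014: Mar 26 2014.

Feb 26 2014, Mar 26 2014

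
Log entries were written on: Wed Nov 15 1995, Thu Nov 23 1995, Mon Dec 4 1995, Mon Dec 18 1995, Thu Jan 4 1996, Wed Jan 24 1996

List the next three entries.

Fri Feb 16 1996, Wed Mar 13 1996, Thu Apr 11 1996

The spacing grows by 3 each time: 8, 11, 14, 17, 20 days.
Next gap: 23 days. Wed Jan 24 1996 + 23 days = Fri Feb 16 1996.
Next gap: 26 days. Fri Feb 16 1996 + 26 days = Wed Mar 13 1996.
Next gap: 29 days. Wed Mar 13 1996 + 29 days = Thu Apr 11 1996.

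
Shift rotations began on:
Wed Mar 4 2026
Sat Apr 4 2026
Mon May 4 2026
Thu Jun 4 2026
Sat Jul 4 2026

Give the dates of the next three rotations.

Tue Aug 4 2026, Fri Sep 4 2026, Sun Oct 4 2026

Each date is the 4th; the gaps (31, 30, 31, 30) track the month lengths.
The rule is the 4th of each month.
August 2026: Tue Aug 4 2026.
September 2026: Fri Sep 4 2026.
Next: October 2026 → Sun Oct 4 2026.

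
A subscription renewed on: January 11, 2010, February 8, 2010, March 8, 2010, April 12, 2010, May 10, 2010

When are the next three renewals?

These are Mondays at 28- or 35-day spacing (28, 28, 35, 28).
The pattern: 2nd Monday of the month.
2nd Monday of June 2010: June 14, 2010.
July 2010 — 2nd Monday is July 12, 2010.
2nd Monday of August 2010: August 9, 2010.

June 14, 2010; July 12, 2010; August 9, 2010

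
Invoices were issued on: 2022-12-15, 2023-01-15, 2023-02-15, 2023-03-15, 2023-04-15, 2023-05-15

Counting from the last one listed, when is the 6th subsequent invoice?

Gaps: 31, 31, 28, 31, 30 days — not constant. Every event is on the 15th of the month.
Pattern: the 15th of each month.
June 2023: 2023-06-15.
July 2023: 2023-07-15.
Next: August 2023 → 2023-08-15.
September 2023: 2023-09-15.
October 2023: 2023-10-15.
November 2023: 2023-11-15.

2023-11-15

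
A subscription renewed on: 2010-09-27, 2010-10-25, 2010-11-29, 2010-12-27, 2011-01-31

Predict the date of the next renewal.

2011-02-28

These are Mondays with 28, 35, 28, 35-day gaps.
Each is the final Monday of its month — 2010-11-29 is past the 28th, so '4th Monday' doesn't fit.
Last Monday of February 2011: 2011-02-28.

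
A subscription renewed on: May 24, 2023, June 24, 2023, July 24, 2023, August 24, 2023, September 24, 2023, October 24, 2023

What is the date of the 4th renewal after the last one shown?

February 24, 2024

Each date is the 24th; the gaps (31, 30, 31, 31, 30) track the month lengths.
The rule is the 24th of each month.
Next: November 2023 → November 24, 2023.
December 2023: December 24, 2023.
Next: January 2024 → January 24, 2024.
February 2024: February 24, 2024.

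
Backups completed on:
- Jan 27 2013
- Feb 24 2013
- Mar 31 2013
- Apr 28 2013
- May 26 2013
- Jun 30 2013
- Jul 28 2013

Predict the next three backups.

These are Sundays with 28, 35, 28, 28, 35, 28-day gaps.
Each is the final Sunday of its month — Mar 31 2013 is past the 28th, so '4th Sunday' doesn't fit.
Last Sunday of August 2013: Aug 25 2013.
Last Sunday of September 2013: Sep 29 2013.
Last Sunday of October 2013: Oct 27 2013.

Aug 25 2013, Sep 29 2013, Oct 27 2013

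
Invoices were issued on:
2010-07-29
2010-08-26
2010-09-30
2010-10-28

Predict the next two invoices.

2010-11-25, 2010-12-30

These are Thursdays with 28, 35, 28-day gaps.
Each is the final Thursday of its month — 2010-07-29 is past the 28th, so '4th Thursday' doesn't fit.
November 2010 ends with Thursday 2010-11-25.
Last Thursday of December 2010: 2010-12-30.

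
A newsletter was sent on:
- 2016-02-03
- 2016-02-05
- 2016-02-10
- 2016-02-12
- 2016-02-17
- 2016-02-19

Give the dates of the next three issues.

2016-02-24, 2016-02-26, 2016-03-02

Gaps: 2, 5, 2, 5, 2 days — not constant, but cyclic with period 2.
The events fall on every Wednesday and Friday.
The following Wednesday is 2016-02-24.
The following Friday is 2016-02-26.
The following Wednesday is 2016-03-02.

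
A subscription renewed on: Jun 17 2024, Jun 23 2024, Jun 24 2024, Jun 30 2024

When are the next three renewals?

Jul 1 2024, Jul 7 2024, Jul 8 2024

Gaps: 6, 1, 6 days — not constant, but cyclic with period 2.
The events fall on every Monday and Sunday.
The following Monday is Jul 1 2024.
Next Sunday: Jul 7 2024.
Next Monday: Jul 8 2024.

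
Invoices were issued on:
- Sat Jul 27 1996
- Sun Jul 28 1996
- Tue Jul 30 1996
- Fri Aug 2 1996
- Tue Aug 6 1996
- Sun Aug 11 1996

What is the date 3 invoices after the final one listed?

Sun Sep 1 1996

The spacing grows by 1 each time: 1, 2, 3, 4, 5 days.
Next gap: 6 days. Sun Aug 11 1996 + 6 days = Sat Aug 17 1996.
Next gap: 7 days. Sat Aug 17 1996 + 7 days = Sat Aug 24 1996.
Next gap: 8 days. Sat Aug 24 1996 + 8 days = Sun Sep 1 1996.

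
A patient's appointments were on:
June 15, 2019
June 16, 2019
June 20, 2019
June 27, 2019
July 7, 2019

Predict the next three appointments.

Gaps: 1, 4, 7, 10 days — each gap is 3 larger than the previous one.
Next gap: 13 days. July 7, 2019 + 13 days = July 20, 2019.
Next gap: 16 days. July 20, 2019 + 16 days = August 5, 2019.
Next gap: 19 days. August 5, 2019 + 19 days = August 24, 2019.

July 20, 2019; August 5, 2019; August 24, 2019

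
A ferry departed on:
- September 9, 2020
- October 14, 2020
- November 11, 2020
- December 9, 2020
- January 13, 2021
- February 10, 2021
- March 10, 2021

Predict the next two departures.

April 14, 2021; May 12, 2021

These are Wednesdays at 28- or 35-day spacing (35, 28, 28, 35, 28, 28).
The pattern: 2nd Wednesday of the month.
2nd Wednesday of April 2021: April 14, 2021.
2nd Wednesday of May 2021: May 12, 2021.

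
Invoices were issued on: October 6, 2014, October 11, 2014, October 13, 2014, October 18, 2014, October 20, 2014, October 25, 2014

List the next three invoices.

The gap pattern 5, 2, 5, 2, 5 repeats every 2 events.
These are the Mondays and Saturdays of each week.
The following Monday is October 27, 2014.
The following Saturday is November 1, 2014.
The following Monday is November 3, 2014.

October 27, 2014; November 1, 2014; November 3, 2014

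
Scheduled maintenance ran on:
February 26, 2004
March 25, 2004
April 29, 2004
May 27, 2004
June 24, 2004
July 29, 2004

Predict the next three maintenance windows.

Every date is a Thursday; gaps 28, 35, 28, 28, 35 days.
Each is the last Thursday of its month (at least one falls on the 29th or later, ruling out '4th Thursday').
Last Thursday of August 2004: August 26, 2004.
September 2004 ends with Thursday September 30, 2004.
Last Thursday of October 2004: October 28, 2004.

August 26, 2004; September 30, 2004; October 28, 2004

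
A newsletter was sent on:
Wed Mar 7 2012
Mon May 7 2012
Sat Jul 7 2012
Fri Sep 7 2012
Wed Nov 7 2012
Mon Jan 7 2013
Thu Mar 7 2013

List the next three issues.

Tue May 7 2013, Sun Jul 7 2013, Sat Sep 7 2013

Gaps: 61, 61, 62, 61, 61, 59 days — not constant. Every event is on the 7th of the month.
Pattern: the 7th of every 2 months.
May 2013: Tue May 7 2013.
July 2013: Sun Jul 7 2013.
September 2013: Sat Sep 7 2013.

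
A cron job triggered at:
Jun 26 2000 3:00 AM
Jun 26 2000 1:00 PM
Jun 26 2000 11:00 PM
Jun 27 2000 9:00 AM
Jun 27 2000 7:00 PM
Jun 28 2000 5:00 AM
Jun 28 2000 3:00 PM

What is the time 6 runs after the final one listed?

Jul 1 2000 3:00 AM

The interval is a steady 10 hours (10, 10, 10, 10, 10, 10).
Jun 28 2000 3:00 PM + 10 h = Jun 29 2000 1:00 AM.
Jun 29 2000 1:00 AM + 10 h = Jun 29 2000 11:00 AM.
Jun 29 2000 11:00 AM + 10 h = Jun 29 2000 9:00 PM.
Jun 29 2000 9:00 PM + 10 h = Jun 30 2000 7:00 AM.
Jun 30 2000 7:00 AM + 10 h = Jun 30 2000 5:00 PM.
Jun 30 2000 5:00 PM + 10 h = Jul 1 2000 3:00 AM.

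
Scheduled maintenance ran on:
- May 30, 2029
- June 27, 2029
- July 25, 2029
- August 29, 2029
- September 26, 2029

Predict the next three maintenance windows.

October 31, 2029; November 28, 2029; December 26, 2029

Every date is a Wednesday; gaps 28, 28, 35, 28 days.
Each is the last Wednesday of its month (at least one falls on the 29th or later, ruling out '4th Wednesday').
Last Wednesday of October 2029: October 31, 2029.
November 2029 ends with Wednesday November 28, 2029.
Last Wednesday of December 2029: December 26, 2029.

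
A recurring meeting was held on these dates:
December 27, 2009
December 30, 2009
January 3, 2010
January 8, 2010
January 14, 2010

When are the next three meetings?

Intervals are 3, 4, 5, 6 days — an arithmetic progression with common difference 1.
Next gap: 7 days. January 14, 2010 + 7 days = January 21, 2010.
Next gap: 8 days. January 21, 2010 + 8 days = January 29, 2010.
Next gap: 9 days. January 29, 2010 + 9 days = February 7, 2010.

January 21, 2010; January 29, 2010; February 7, 2010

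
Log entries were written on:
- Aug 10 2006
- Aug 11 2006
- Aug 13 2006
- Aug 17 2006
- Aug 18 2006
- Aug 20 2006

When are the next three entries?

Aug 24 2006, Aug 25 2006, Aug 27 2006

Gaps: 1, 2, 4, 1, 2 days — not constant, but cyclic with period 3.
The events fall on every Thursday, Friday and Sunday.
Next Thursday: Aug 24 2006.
Next Friday: Aug 25 2006.
Next Sunday: Aug 27 2006.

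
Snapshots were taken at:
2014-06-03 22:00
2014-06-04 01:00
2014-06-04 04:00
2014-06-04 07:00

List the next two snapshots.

Spacing: 3, 3, 3 h — constant 3 h.
2014-06-04 07:00 + 3 h = 2014-06-04 10:00.
2014-06-04 10:00 + 3 h = 2014-06-04 13:00.

2014-06-04 10:00, 2014-06-04 13:00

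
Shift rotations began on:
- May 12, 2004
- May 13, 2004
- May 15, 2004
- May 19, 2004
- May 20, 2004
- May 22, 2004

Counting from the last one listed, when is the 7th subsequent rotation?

June 9, 2004

Every event lands on a Wednesday or Thursday or Saturday (gaps cycle 1, 2, 4, 1, 2).
So the schedule is: every Wednesday, Thursday and Saturday.
The following Wednesday is May 26, 2004.
The following Thursday is May 27, 2004.
Next Saturday: May 29, 2004.
The following Wednesday is June 2, 2004.
Next Thursday: June 3, 2004.
Next Saturday: June 5, 2004.
The following Wednesday is June 9, 2004.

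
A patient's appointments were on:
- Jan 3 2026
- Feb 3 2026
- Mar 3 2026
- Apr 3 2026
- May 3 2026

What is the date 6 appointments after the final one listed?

Each date is the 3rd; the gaps (31, 28, 31, 30) track the month lengths.
The rule is the 3rd of each month.
Next: June 2026 → Jun 3 2026.
Next: July 2026 → Jul 3 2026.
Next: August 2026 → Aug 3 2026.
September 2026: Sep 3 2026.
October 2026: Oct 3 2026.
Next: November 2026 → Nov 3 2026.

Nov 3 2026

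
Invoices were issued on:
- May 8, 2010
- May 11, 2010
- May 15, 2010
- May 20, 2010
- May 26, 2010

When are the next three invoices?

Gaps: 3, 4, 5, 6 days — each gap is 1 larger than the previous one.
Next gap: 7 days. May 26, 2010 + 7 days = June 2, 2010.
Next gap: 8 days. June 2, 2010 + 8 days = June 10, 2010.
Next gap: 9 days. June 10, 2010 + 9 days = June 19, 2010.

June 2, 2010; June 10, 2010; June 19, 2010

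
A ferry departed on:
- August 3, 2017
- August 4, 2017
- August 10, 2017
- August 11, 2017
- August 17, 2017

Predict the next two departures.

August 18, 2017; August 24, 2017

Every event lands on a Thursday or Friday (gaps cycle 1, 6, 1, 6).
So the schedule is: every Thursday and Friday.
Next Friday: August 18, 2017.
The following Thursday is August 24, 2017.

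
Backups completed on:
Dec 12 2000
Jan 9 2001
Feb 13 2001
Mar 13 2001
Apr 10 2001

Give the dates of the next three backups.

May 8 2001, Jun 12 2001, Jul 10 2001

These are Tuesdays at 28- or 35-day spacing (28, 35, 28, 28).
The pattern: 2nd Tuesday of the month.
May 2001 — 2nd Tuesday is May 8 2001.
June 2001 — 2nd Tuesday is Jun 12 2001.
July 2001 — 2nd Tuesday is Jul 10 2001.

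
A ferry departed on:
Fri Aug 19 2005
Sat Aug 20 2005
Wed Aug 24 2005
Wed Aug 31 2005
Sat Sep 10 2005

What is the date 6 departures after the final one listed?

Wed Jan 11 2006

Intervals are 1, 4, 7, 10 days — an arithmetic progression with common difference 3.
Next gap: 13 days. Sat Sep 10 2005 + 13 days = Fri Sep 23 2005.
Next gap: 16 days. Fri Sep 23 2005 + 16 days = Sun Oct 9 2005.
Next gap: 19 days. Sun Oct 9 2005 + 19 days = Fri Oct 28 2005.
Next gap: 22 days. Fri Oct 28 2005 + 22 days = Sat Nov 19 2005.
Next gap: 25 days. Sat Nov 19 2005 + 25 days = Wed Dec 14 2005.
Next gap: 28 days. Wed Dec 14 2005 + 28 days = Wed Jan 11 2006.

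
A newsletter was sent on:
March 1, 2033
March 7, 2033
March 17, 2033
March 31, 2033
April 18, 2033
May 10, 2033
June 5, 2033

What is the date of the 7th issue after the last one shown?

The spacing grows by 4 each time: 6, 10, 14, 18, 22, 26 days.
Next gap: 30 days. June 5, 2033 + 30 days = July 5, 2033.
Next gap: 34 days. July 5, 2033 + 34 days = August 8, 2033.
Next gap: 38 days. August 8, 2033 + 38 days = September 15, 2033.
Next gap: 42 days. September 15, 2033 + 42 days = October 27, 2033.
Next gap: 46 days. October 27, 2033 + 46 days = December 12, 2033.
Next gap: 50 days. December 12, 2033 + 50 days = January 31, 2034.
Next gap: 54 days. January 31, 2034 + 54 days = March 26, 2034.

March 26, 2034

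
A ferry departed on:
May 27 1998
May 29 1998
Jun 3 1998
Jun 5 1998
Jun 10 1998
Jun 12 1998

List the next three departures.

Gaps: 2, 5, 2, 5, 2 days — not constant, but cyclic with period 2.
The events fall on every Wednesday and Friday.
Next Wednesday: Jun 17 1998.
The following Friday is Jun 19 1998.
The following Wednesday is Jun 24 1998.

Jun 17 1998, Jun 19 1998, Jun 24 1998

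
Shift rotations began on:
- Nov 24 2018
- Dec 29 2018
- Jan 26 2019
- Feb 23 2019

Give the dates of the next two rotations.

All Saturdays; the gaps (35, 28, 28) vary with month length.
This is the last Saturday of each month.
March 2019 ends with Saturday Mar 30 2019.
April 2019 ends with Saturday Apr 27 2019.

Mar 30 2019, Apr 27 2019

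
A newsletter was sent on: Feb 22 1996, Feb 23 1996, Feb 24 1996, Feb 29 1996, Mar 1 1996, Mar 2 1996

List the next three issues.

Mar 7 1996, Mar 8 1996, Mar 9 1996

Every event lands on a Thursday or Friday or Saturday (gaps cycle 1, 1, 5, 1, 1).
So the schedule is: every Thursday, Friday and Saturday.
The following Thursday is Mar 7 1996.
Next Friday: Mar 8 1996.
Next Saturday: Mar 9 1996.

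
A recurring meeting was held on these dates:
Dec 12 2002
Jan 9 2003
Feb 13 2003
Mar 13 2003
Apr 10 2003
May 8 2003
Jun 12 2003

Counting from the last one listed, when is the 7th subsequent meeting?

These are Thursdays at 28- or 35-day spacing (28, 35, 28, 28, 28, 35).
The pattern: 2nd Thursday of the month.
July 2003 — 2nd Thursday is Jul 10 2003.
August 2003 — 2nd Thursday is Aug 14 2003.
September 2003 — 2nd Thursday is Sep 11 2003.
October 2003 — 2nd Thursday is Oct 9 2003.
November 2003 — 2nd Thursday is Nov 13 2003.
December 2003 — 2nd Thursday is Dec 11 2003.
January 2004 — 2nd Thursday is Jan 8 2004.

Jan 8 2004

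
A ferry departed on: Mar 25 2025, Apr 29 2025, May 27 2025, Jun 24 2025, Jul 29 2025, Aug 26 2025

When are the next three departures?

These are Tuesdays with 35, 28, 28, 35, 28-day gaps.
Each is the final Tuesday of its month — Apr 29 2025 is past the 28th, so '4th Tuesday' doesn't fit.
Last Tuesday of September 2025: Sep 30 2025.
October 2025 ends with Tuesday Oct 28 2025.
November 2025 ends with Tuesday Nov 25 2025.

Sep 30 2025, Oct 28 2025, Nov 25 2025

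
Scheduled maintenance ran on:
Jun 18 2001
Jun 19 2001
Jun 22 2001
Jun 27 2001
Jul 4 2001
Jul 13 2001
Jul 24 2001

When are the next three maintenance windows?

Aug 6 2001, Aug 21 2001, Sep 7 2001

Intervals are 1, 3, 5, 7, 9, 11 days — an arithmetic progression with common difference 2.
Next gap: 13 days. Jul 24 2001 + 13 days = Aug 6 2001.
Next gap: 15 days. Aug 6 2001 + 15 days = Aug 21 2001.
Next gap: 17 days. Aug 21 2001 + 17 days = Sep 7 2001.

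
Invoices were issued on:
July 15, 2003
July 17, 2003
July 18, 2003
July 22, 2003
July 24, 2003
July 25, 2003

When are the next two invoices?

July 29, 2003; July 31, 2003

Gaps: 2, 1, 4, 2, 1 days — not constant, but cyclic with period 3.
The events fall on every Tuesday, Thursday and Friday.
The following Tuesday is July 29, 2003.
Next Thursday: July 31, 2003.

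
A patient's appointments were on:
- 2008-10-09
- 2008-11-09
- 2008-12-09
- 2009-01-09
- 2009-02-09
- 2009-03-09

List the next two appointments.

Gaps: 31, 30, 31, 31, 28 days — not constant. Every event is on the 9th of the month.
Pattern: the 9th of each month.
Next: April 2009 → 2009-04-09.
Next: May 2009 → 2009-05-09.

2009-04-09, 2009-05-09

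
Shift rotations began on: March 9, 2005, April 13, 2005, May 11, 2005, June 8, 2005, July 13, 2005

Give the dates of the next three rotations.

Gaps: 35, 28, 28, 35 days — a mix of 28 and 35. Every date is a Wednesday.
Each is the 2nd Wednesday of its month.
2nd Wednesday of August 2005: August 10, 2005.
September 2005 — 2nd Wednesday is September 14, 2005.
2nd Wednesday of October 2005: October 12, 2005.

August 10, 2005; September 14, 2005; October 12, 2005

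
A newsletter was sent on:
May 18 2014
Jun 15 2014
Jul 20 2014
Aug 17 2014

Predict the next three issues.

Sep 21 2014, Oct 19 2014, Nov 16 2014

These are Sundays at 28- or 35-day spacing (28, 35, 28).
The pattern: 3rd Sunday of the month.
3rd Sunday of September 2014: Sep 21 2014.
October 2014 — 3rd Sunday is Oct 19 2014.
November 2014 — 3rd Sunday is Nov 16 2014.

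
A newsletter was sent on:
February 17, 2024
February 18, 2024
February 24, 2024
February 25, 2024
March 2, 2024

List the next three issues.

The gap pattern 1, 6, 1, 6 repeats every 2 events.
These are the Saturdays and Sundays of each week.
Next Sunday: March 3, 2024.
Next Saturday: March 9, 2024.
The following Sunday is March 10, 2024.

March 3, 2024; March 9, 2024; March 10, 2024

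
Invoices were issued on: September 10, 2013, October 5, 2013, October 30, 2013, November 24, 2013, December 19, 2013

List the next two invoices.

The spacing is 25, 25, 25, 25 days — always 25 days.
December 19, 2013 + 25 days = January 13, 2014.
January 13, 2014 + 25 days = February 7, 2014.

January 13, 2014; February 7, 2014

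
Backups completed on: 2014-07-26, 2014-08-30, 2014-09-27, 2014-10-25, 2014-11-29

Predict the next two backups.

2014-12-27, 2015-01-31

These are Saturdays with 35, 28, 28, 35-day gaps.
Each is the final Saturday of its month — 2014-08-30 is past the 28th, so '4th Saturday' doesn't fit.
Last Saturday of December 2014: 2014-12-27.
Last Saturday of January 2015: 2015-01-31.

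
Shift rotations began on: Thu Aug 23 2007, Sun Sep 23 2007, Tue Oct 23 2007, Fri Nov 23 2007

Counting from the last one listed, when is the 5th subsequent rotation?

Wed Apr 23 2008

Gaps: 31, 30, 31 days — not constant. Every event is on the 23rd of the month.
Pattern: the 23rd of each month.
December 2007: Sun Dec 23 2007.
January 2008: Wed Jan 23 2008.
February 2008: Sat Feb 23 2008.
Next: March 2008 → Sun Mar 23 2008.
Next: April 2008 → Wed Apr 23 2008.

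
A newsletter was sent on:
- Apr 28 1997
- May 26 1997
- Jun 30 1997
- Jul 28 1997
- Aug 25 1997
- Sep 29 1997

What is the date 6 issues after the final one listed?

Every date is a Monday; gaps 28, 35, 28, 28, 35 days.
Each is the last Monday of its month (at least one falls on the 29th or later, ruling out '4th Monday').
October 1997 ends with Monday Oct 27 1997.
Last Monday of November 1997: Nov 24 1997.
December 1997 ends with Monday Dec 29 1997.
January 1998 ends with Monday Jan 26 1998.
Last Monday of February 1998: Feb 23 1998.
March 1998 ends with Monday Mar 30 1998.

Mar 30 1998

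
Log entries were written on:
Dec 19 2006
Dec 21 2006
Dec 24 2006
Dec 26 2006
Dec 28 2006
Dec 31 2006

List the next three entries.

The gap pattern 2, 3, 2, 2, 3 repeats every 3 events.
These are the Tuesdays, Thursdays and Sundays of each week.
Next Tuesday: Jan 2 2007.
Next Thursday: Jan 4 2007.
The following Sunday is Jan 7 2007.

Jan 2 2007, Jan 4 2007, Jan 7 2007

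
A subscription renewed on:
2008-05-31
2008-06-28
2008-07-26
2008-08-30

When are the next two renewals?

2008-09-27, 2008-10-25

These are Saturdays with 28, 28, 35-day gaps.
Each is the final Saturday of its month — 2008-05-31 is past the 28th, so '4th Saturday' doesn't fit.
September 2008 ends with Saturday 2008-09-27.
October 2008 ends with Saturday 2008-10-25.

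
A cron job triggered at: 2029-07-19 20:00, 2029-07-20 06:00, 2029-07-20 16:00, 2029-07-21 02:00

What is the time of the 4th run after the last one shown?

The interval is a steady 10 hours (10, 10, 10).
2029-07-21 02:00 + 10 h = 2029-07-21 12:00.
2029-07-21 12:00 + 10 h = 2029-07-21 22:00.
2029-07-21 22:00 + 10 h = 2029-07-22 08:00.
2029-07-22 08:00 + 10 h = 2029-07-22 18:00.

2029-07-22 18:00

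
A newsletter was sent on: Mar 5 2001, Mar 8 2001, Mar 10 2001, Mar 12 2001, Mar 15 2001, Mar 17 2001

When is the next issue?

Mar 19 2001

Every event lands on a Monday or Thursday or Saturday (gaps cycle 3, 2, 2, 3, 2).
So the schedule is: every Monday, Thursday and Saturday.
Next Monday: Mar 19 2001.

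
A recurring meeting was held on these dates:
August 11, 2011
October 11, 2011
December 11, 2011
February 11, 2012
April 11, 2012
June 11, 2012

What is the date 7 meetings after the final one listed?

The day-of-month is always 11 (61, 61, 62, 60, 61 days between events).
So this recurs on the 11th of every 2 months.
Next: August 2012 → August 11, 2012.
Next: October 2012 → October 11, 2012.
December 2012: December 11, 2012.
Next: February 2013 → February 11, 2013.
April 2013: April 11, 2013.
June 2013: June 11, 2013.
Next: August 2013 → August 11, 2013.

August 11, 2013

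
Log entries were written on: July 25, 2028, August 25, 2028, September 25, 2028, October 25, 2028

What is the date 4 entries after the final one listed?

February 25, 2029

Gaps: 31, 31, 30 days — not constant. Every event is on the 25th of the month.
Pattern: the 25th of each month.
November 2028: November 25, 2028.
Next: December 2028 → December 25, 2028.
Next: January 2029 → January 25, 2029.
Next: February 2029 → February 25, 2029.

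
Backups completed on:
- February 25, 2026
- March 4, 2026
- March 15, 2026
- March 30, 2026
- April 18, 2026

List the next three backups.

May 11, 2026; June 7, 2026; July 8, 2026

Intervals are 7, 11, 15, 19 days — an arithmetic progression with common difference 4.
Next gap: 23 days. April 18, 2026 + 23 days = May 11, 2026.
Next gap: 27 days. May 11, 2026 + 27 days = June 7, 2026.
Next gap: 31 days. June 7, 2026 + 31 days = July 8, 2026.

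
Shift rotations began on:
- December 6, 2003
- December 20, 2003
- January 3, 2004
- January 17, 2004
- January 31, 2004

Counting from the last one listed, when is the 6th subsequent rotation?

The spacing is 14, 14, 14, 14 days — always 14 days.
January 31, 2004 + 14 days = February 14, 2004.
February 14, 2004 + 14 days = February 28, 2004.
February 28, 2004 + 14 days = March 13, 2004.
March 13, 2004 + 14 days = March 27, 2004.
March 27, 2004 + 14 days = April 10, 2004.
April 10, 2004 + 14 days = April 24, 2004.

April 24, 2004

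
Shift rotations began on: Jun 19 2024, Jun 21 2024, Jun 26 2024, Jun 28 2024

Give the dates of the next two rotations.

Jul 3 2024, Jul 5 2024

Every event lands on a Wednesday or Friday (gaps cycle 2, 5, 2).
So the schedule is: every Wednesday and Friday.
Next Wednesday: Jul 3 2024.
The following Friday is Jul 5 2024.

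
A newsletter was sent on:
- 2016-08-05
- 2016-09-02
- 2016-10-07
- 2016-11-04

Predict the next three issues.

Gaps: 28, 35, 28 days — a mix of 28 and 35. Every date is a Friday.
Each is the 1st Friday of its month.
December 2016 — 1st Friday is 2016-12-02.
January 2017 — 1st Friday is 2017-01-06.
February 2017 — 1st Friday is 2017-02-03.

2016-12-02, 2017-01-06, 2017-02-03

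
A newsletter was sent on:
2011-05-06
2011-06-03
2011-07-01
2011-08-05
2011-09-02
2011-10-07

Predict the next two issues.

Gaps: 28, 28, 35, 28, 35 days — a mix of 28 and 35. Every date is a Friday.
Each is the 1st Friday of its month.
November 2011 — 1st Friday is 2011-11-04.
December 2011 — 1st Friday is 2011-12-02.

2011-11-04, 2011-12-02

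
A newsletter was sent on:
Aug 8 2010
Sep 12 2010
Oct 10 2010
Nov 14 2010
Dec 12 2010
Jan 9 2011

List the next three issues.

Feb 13 2011, Mar 13 2011, Apr 10 2011

All dates are Sundays, 35, 28, 35, 28, 28 days apart.
Specifically, the 2nd Sunday of each month.
February 2011 — 2nd Sunday is Feb 13 2011.
March 2011 — 2nd Sunday is Mar 13 2011.
2nd Sunday of April 2011: Apr 10 2011.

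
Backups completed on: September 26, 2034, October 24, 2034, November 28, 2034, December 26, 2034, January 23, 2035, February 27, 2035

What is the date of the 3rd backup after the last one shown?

These are Tuesdays at 28- or 35-day spacing (28, 35, 28, 28, 35).
The pattern: 4th Tuesday of the month.
March 2035 — 4th Tuesday is March 27, 2035.
April 2035 — 4th Tuesday is April 24, 2035.
4th Tuesday of May 2035: May 22, 2035.

May 22, 2035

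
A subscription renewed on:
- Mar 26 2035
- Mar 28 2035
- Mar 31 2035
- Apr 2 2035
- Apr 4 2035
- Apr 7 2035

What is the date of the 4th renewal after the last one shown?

Apr 16 2035

The gap pattern 2, 3, 2, 2, 3 repeats every 3 events.
These are the Mondays, Wednesdays and Saturdays of each week.
Next Monday: Apr 9 2035.
Next Wednesday: Apr 11 2035.
The following Saturday is Apr 14 2035.
The following Monday is Apr 16 2035.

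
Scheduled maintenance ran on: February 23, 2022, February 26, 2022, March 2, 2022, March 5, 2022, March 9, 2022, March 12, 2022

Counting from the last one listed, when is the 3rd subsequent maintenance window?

March 23, 2022

Gaps: 3, 4, 3, 4, 3 days — not constant, but cyclic with period 2.
The events fall on every Wednesday and Saturday.
The following Wednesday is March 16, 2022.
The following Saturday is March 19, 2022.
The following Wednesday is March 23, 2022.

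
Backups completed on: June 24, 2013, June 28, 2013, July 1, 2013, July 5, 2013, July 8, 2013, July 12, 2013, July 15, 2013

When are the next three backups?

Gaps: 4, 3, 4, 3, 4, 3 days — not constant, but cyclic with period 2.
The events fall on every Monday and Friday.
The following Friday is July 19, 2013.
Next Monday: July 22, 2013.
Next Friday: July 26, 2013.

July 19, 2013; July 22, 2013; July 26, 2013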